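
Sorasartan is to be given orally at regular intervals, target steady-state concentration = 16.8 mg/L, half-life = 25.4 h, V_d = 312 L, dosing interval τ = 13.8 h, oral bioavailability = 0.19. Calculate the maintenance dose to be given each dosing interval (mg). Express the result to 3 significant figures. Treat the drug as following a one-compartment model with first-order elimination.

10400 mg

k = ln2 / t½ = 0.693147 / 25.4 = 0.02729 h⁻¹
CL = k × Vd = 0.02729 × 312 = 8.514 L/h
At steady state, F × (Dose/τ) = Css × CL.
Dose = Css × CL × τ / F = 16.8 × 8.514 × 13.8 / 0.19 = 10390 mg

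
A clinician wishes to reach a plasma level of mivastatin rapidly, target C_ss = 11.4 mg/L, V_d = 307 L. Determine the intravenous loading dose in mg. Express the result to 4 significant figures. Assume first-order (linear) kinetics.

3500 mg

LD = Css × Vd = 11.4 × 307 = 3500 mg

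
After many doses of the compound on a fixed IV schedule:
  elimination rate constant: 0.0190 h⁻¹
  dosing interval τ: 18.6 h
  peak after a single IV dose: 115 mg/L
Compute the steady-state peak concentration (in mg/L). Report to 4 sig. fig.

386.3 mg/L

e^(−kτ) = e^(−0.01900 × 18.6) = 0.7023
Accumulation ratio R = 1 / (1 − e^(−kτ)) = 1 / (1 − 0.7023) = 3.359
Steady-state peak = C₀ × R = 115 × 3.359 = 386.3 mg/L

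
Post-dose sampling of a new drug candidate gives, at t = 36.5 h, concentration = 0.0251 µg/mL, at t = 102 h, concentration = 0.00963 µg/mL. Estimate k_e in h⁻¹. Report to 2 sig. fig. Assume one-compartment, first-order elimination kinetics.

0.015 h⁻¹

k = ln(C₁/C₂) / (t₂ − t₁) = ln(0.0251/0.00963) / (102 − 36.5)
  = 0.9580 / 65.50 = 0.01463 h⁻¹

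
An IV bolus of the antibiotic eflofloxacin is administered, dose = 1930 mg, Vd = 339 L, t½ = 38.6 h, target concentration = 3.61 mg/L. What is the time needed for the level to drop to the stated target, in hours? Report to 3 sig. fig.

25.4 h

C₀ = Dose / Vd = 1930 / 339 = 5.693 mg/L
k = ln2 / t½ = 0.693147 / 38.6 = 0.01796 h⁻¹
t = ln(C₀ / C) / k = ln(5.693 / 3.61) / 0.01796
  = ln(1.577) / 0.01796 = 0.4555 / 0.01796 = 25.36 h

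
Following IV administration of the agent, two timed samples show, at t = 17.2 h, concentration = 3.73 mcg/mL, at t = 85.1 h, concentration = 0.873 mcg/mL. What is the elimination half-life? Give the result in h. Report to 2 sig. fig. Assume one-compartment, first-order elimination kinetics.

32 h

k = ln(C₁/C₂) / (t₂ − t₁) = ln(3.73/0.873) / (85.1 − 17.2)
  = 1.452 / 67.90 = 0.02138 h⁻¹
t½ = ln2 / k = 0.693147 / 0.02138 = 32.42 h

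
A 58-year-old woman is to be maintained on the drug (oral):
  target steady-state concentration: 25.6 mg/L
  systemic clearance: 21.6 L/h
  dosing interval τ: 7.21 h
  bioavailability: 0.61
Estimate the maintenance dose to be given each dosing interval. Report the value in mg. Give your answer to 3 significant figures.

6540 mg

At steady state, F × (Dose/τ) = Css × CL.
Dose = Css × CL × τ / F = 25.6 × 21.60 × 7.21 / 0.61 = 6536 mg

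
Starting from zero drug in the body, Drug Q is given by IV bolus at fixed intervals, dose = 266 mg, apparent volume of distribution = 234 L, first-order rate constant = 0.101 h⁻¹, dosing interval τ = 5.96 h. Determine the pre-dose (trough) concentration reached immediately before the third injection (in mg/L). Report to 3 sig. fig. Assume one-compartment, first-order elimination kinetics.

0.964 mg/L

C₀ per dose = Dose / Vd = 266 / 234 = 1.137 mg/L
Fraction remaining after one interval: r = e^(−kτ) = e^(−0.1010 × 5.96) = 0.5477
Before dose 3, 2 doses have been given (aged 1τ, 2τ).
C_trough = C₀ × (r + r²) = 1.137 × (0.5477 + 0.3000) = 0.9638 mg/L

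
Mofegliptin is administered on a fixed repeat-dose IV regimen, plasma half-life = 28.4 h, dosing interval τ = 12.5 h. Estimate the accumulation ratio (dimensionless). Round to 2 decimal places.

k = ln2 / t½ = 0.693147 / 28.4 = 0.02441 h⁻¹
e^(−kτ) = e^(−0.02441 × 12.5) = 0.7370
Accumulation ratio R = 1 / (1 − e^(−kτ)) = 1 / (1 − 0.7370) = 3.802

3.80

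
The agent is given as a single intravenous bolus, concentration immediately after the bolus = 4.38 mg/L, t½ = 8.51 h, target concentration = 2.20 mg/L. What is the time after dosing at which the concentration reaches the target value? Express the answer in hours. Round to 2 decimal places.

8.45 h

k = ln2 / t½ = 0.693147 / 8.51 = 0.08145 h⁻¹
t = ln(C₀ / C) / k = ln(4.380 / 2.20) / 0.08145
  = ln(1.991) / 0.08145 = 0.6886 / 0.08145 = 8.454 h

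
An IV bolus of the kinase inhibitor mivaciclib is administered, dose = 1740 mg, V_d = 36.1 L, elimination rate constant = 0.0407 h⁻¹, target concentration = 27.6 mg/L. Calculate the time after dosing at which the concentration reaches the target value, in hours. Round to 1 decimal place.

13.7 h

C₀ = Dose / Vd = 1740 / 36.1 = 48.20 mg/L
t = ln(C₀ / C) / k = ln(48.20 / 27.6) / 0.04070
  = ln(1.746) / 0.04070 = 0.5573 / 0.04070 = 13.69 h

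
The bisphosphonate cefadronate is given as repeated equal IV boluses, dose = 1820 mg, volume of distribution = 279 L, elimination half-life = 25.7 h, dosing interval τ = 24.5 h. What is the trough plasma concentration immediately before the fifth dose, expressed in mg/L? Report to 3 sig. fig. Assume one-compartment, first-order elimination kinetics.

6.47 mg/L

C₀ per dose = Dose / Vd = 1820 / 279 = 6.523 mg/L
k = ln2 / t½ = 0.693147 / 25.7 = 0.02697 h⁻¹
Fraction remaining after one interval: r = e^(−kτ) = e^(−0.02697 × 24.5) = 0.5165
Before dose 5, 4 doses have been given (aged 1τ, 2τ, 3τ, 4τ).
C_trough = C₀ × (r + r² + … + r^4) = C₀ × r(1−r^4)/(1−r)
        = 6.523 × 0.5165 × (1 − 0.07117) / (1 − 0.5165) = 6.472 mg/L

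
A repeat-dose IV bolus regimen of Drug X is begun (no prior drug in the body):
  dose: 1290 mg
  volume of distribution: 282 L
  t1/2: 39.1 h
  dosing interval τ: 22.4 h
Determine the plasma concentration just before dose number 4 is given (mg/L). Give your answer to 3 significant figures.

C₀ per dose = Dose / Vd = 1290 / 282 = 4.574 mg/L
k = ln2 / t½ = 0.693147 / 39.1 = 0.01773 h⁻¹
Fraction remaining after one interval: r = e^(−kτ) = e^(−0.01773 × 22.4) = 0.6722
Before dose 4, 3 doses have been given (aged 1τ, 2τ, 3τ).
C_trough = C₀ × (r + r² + … + r^3) = C₀ × r(1−r^3)/(1−r)
        = 4.574 × 0.6722 × (1 − 0.3037) / (1 − 0.6722) = 6.531 mg/L

6.53 mg/L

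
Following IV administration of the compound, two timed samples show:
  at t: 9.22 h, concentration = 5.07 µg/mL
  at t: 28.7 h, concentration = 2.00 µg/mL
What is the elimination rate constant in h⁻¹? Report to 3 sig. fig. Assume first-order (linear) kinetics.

0.0478 h⁻¹

k = ln(C₁/C₂) / (t₂ − t₁) = ln(5.07/2.00) / (28.7 − 9.22)
  = 0.9302 / 19.48 = 0.04775 h⁻¹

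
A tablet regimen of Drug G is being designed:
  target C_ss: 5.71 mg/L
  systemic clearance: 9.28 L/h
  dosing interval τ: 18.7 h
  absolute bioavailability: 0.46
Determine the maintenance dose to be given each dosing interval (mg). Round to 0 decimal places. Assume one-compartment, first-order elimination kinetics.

2154 mg

At steady state, F × (Dose/τ) = Css × CL.
Dose = Css × CL × τ / F = 5.71 × 9.280 × 18.7 / 0.46 = 2154 mg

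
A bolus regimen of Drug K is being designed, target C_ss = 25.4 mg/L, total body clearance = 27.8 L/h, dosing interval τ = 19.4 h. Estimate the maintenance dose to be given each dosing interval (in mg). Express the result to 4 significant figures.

At steady state, Dose/τ = Css × CL.
Dose = Css × CL × τ = 25.4 × 27.80 × 19.4 = 13700 mg

13700 mg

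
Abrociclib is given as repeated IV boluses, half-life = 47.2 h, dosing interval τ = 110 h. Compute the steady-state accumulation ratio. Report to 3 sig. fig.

k = ln2 / t½ = 0.693147 / 47.2 = 0.01469 h⁻¹
e^(−kτ) = e^(−0.01469 × 110) = 0.1987
Accumulation ratio R = 1 / (1 − e^(−kτ)) = 1 / (1 − 0.1987) = 1.248

1.25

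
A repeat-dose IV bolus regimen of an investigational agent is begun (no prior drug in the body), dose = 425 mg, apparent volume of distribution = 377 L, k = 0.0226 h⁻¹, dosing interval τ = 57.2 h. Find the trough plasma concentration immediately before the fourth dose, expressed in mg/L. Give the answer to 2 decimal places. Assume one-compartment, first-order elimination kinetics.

0.42 mg/L

C₀ per dose = Dose / Vd = 425 / 377 = 1.127 mg/L
Fraction remaining after one interval: r = e^(−kτ) = e^(−0.02260 × 57.2) = 0.2745
Before dose 4, 3 doses have been given (aged 1τ, 2τ, 3τ).
C_trough = C₀ × (r + r² + … + r^3) = C₀ × r(1−r^3)/(1−r)
        = 1.127 × 0.2745 × (1 − 0.02068) / (1 − 0.2745) = 0.4176 mg/L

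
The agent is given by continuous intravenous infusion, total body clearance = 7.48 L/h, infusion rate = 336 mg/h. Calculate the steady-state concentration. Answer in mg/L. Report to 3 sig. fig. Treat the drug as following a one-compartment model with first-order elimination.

At steady state Css = R₀ / CL = 336 / 7.480 = 44.92 mg/L

44.9 mg/L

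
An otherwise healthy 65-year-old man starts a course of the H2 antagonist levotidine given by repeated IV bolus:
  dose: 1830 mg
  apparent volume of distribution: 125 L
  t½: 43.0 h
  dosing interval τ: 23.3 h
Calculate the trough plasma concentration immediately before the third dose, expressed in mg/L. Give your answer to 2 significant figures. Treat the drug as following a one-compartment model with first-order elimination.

17 mg/L

C₀ per dose = Dose / Vd = 1830 / 125 = 14.64 mg/L
k = ln2 / t½ = 0.693147 / 43.0 = 0.01612 h⁻¹
Fraction remaining after one interval: r = e^(−kτ) = e^(−0.01612 × 23.3) = 0.6869
Before dose 3, 2 doses have been given (aged 1τ, 2τ).
C_trough = C₀ × (r + r²) = 14.64 × (0.6869 + 0.4718) = 16.96 mg/L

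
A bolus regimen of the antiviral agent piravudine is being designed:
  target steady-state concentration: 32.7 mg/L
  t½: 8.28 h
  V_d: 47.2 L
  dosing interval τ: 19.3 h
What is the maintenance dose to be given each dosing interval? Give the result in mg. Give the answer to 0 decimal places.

k = ln2 / t½ = 0.693147 / 8.28 = 0.08371 h⁻¹
CL = k × Vd = 0.08371 × 47.2 = 3.951 L/h
At steady state, Dose/τ = Css × CL.
Dose = Css × CL × τ = 32.7 × 3.951 × 19.3 = 2494 mg

2494 mg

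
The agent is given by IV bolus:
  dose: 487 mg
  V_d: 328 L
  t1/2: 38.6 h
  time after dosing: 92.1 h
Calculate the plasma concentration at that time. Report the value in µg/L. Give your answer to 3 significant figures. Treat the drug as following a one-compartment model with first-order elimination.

284 µg/L

C₀ = Dose / Vd = 487.0 / 328 = 1.485 mg/L
k = ln2 / t½ = 0.693147 / 38.6 = 0.01796 h⁻¹
C = C₀ · e^(−k·t) = 1.485 × e^(−0.01796 × 92.1)
  = 1.485 × 0.1913 = 0.2841 mg/L
Convert: 0.2841 mg/L × 1000 = 284.1 µg/L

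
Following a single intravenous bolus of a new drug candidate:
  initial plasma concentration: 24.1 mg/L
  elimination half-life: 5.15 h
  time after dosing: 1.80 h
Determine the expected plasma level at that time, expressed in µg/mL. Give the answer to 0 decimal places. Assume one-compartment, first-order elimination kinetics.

k = ln2 / t½ = 0.693147 / 5.15 = 0.1346 h⁻¹
C = C₀ · e^(−k·t) = 24.10 × e^(−0.1346 × 1.80)
  = 24.10 × 0.7848 = 18.91 mg/L
(18.91 mg/L = 18.91 µg/mL)

19 µg/mL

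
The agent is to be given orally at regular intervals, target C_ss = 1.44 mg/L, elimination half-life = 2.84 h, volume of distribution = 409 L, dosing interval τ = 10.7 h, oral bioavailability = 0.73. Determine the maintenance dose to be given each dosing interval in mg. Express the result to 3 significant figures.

k = ln2 / t½ = 0.693147 / 2.84 = 0.2441 h⁻¹
CL = k × Vd = 0.2441 × 409 = 99.84 L/h
At steady state, F × (Dose/τ) = Css × CL.
Dose = Css × CL × τ / F = 1.44 × 99.84 × 10.7 / 0.73 = 2107 mg

2110 mg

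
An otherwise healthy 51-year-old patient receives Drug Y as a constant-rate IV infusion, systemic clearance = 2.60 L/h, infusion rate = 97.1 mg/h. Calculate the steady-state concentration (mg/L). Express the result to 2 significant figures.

37 mg/L

At steady state Css = R₀ / CL = 97.1 / 2.600 = 37.35 mg/L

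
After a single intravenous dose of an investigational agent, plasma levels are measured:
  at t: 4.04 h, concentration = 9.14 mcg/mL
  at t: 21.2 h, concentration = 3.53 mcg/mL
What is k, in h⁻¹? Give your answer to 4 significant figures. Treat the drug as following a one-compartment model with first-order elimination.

0.05544 h⁻¹

k = ln(C₁/C₂) / (t₂ − t₁) = ln(9.14/3.53) / (21.2 − 4.04)
  = 0.9514 / 17.16 = 0.05544 h⁻¹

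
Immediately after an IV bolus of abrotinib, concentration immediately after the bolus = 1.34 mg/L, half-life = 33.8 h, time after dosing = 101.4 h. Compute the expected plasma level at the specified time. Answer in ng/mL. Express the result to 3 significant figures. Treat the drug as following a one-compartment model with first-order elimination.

k = ln2 / t½ = 0.693147 / 33.8 = 0.02051 h⁻¹
t / t½ = 101.4 / 33.8 = 3 half-lives
C = C₀ × (1/2)^3 = 1.340 × 0.1250 = 0.1675 mg/L
Convert: 0.1675 mg/L × 1000 = 167.5 ng/mL

168 ng/mL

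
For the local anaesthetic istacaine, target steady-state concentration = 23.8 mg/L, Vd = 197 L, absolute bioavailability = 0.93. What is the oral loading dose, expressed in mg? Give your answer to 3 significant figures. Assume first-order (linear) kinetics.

LD = Css × Vd / F = 23.8 × 197 / 0.93 = 5042 mg

5040 mg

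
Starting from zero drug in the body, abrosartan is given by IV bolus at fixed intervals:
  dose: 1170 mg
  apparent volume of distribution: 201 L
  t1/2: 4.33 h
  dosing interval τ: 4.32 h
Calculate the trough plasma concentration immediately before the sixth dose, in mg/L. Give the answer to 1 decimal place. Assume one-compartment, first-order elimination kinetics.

5.7 mg/L

C₀ per dose = Dose / Vd = 1170 / 201 = 5.821 mg/L
k = ln2 / t½ = 0.693147 / 4.33 = 0.1601 h⁻¹
Fraction remaining after one interval: r = e^(−kτ) = e^(−0.1601 × 4.32) = 0.5008
Before dose 6, 5 doses have been given (aged 1τ, 2τ, 3τ, 4τ, 5τ).
C_trough = C₀ × (r + r² + … + r^5) = C₀ × r(1−r^5)/(1−r)
        = 5.821 × 0.5008 × (1 − 0.03150) / (1 − 0.5008) = 5.656 mg/L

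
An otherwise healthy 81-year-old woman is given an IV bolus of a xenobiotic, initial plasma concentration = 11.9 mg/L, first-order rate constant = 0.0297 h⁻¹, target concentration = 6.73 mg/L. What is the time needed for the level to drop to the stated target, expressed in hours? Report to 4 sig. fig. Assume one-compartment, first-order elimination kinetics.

19.19 h

t = ln(C₀ / C) / k = ln(11.90 / 6.73) / 0.02970
  = ln(1.768) / 0.02970 = 0.5698 / 0.02970 = 19.19 h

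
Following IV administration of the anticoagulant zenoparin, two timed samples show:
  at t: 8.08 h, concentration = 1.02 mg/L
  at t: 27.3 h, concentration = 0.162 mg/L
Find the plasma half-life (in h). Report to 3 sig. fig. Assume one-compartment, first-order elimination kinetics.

k = ln(C₁/C₂) / (t₂ − t₁) = ln(1.02/0.162) / (27.3 − 8.08)
  = 1.840 / 19.22 = 0.09573 h⁻¹
t½ = ln2 / k = 0.693147 / 0.09573 = 7.241 h

7.24 h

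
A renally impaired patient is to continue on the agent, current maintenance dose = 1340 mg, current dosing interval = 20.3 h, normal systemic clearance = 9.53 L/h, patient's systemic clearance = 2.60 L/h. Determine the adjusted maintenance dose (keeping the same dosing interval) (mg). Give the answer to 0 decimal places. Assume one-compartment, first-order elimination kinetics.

366 mg

To keep the same average steady-state level, dosing rate must scale with clearance.
CL ratio = 2.60 / 9.53 = 0.2728
New dose (same interval) = 1340 × 0.2728 = 365.6 mg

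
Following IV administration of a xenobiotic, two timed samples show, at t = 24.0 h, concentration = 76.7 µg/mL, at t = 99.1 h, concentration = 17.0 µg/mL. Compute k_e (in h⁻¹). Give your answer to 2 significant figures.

k = ln(C₁/C₂) / (t₂ − t₁) = ln(76.7/17.0) / (99.1 − 24.0)
  = 1.507 / 75.10 = 0.02007 h⁻¹

0.020 h⁻¹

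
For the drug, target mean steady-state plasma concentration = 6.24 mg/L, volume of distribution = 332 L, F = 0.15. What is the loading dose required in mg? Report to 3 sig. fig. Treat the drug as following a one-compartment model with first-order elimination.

LD = Css × Vd / F = 6.24 × 332 / 0.15 = 13810 mg

13800 mg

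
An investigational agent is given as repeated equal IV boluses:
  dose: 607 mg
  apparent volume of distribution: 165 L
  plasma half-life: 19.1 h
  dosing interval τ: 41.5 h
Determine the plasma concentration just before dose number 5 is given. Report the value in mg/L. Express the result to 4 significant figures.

C₀ per dose = Dose / Vd = 607 / 165 = 3.679 mg/L
k = ln2 / t½ = 0.693147 / 19.1 = 0.03629 h⁻¹
Fraction remaining after one interval: r = e^(−kτ) = e^(−0.03629 × 41.5) = 0.2218
Before dose 5, 4 doses have been given (aged 1τ, 2τ, 3τ, 4τ).
C_trough = C₀ × (r + r² + … + r^4) = C₀ × r(1−r^4)/(1−r)
        = 3.679 × 0.2218 × (1 − 0.002420) / (1 − 0.2218) = 1.046 mg/L

1.046 mg/L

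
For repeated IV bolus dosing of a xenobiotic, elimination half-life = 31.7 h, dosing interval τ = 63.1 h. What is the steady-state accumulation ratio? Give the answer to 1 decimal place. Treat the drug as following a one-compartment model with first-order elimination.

1.3

k = ln2 / t½ = 0.693147 / 31.7 = 0.02187 h⁻¹
e^(−kτ) = e^(−0.02187 × 63.1) = 0.2516
Accumulation ratio R = 1 / (1 − e^(−kτ)) = 1 / (1 − 0.2516) = 1.336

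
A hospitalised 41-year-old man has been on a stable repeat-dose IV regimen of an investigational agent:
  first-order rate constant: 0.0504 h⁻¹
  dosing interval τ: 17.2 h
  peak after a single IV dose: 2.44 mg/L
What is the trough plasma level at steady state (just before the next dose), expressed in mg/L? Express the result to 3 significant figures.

e^(−kτ) = e^(−0.05040 × 17.2) = 0.4203
Accumulation ratio R = 1 / (1 − e^(−kτ)) = 1 / (1 − 0.4203) = 1.725
Steady-state trough = C₀ × R × e^(−kτ) = 2.44 × 1.725 × 0.4203 = 1.769 mg/L

1.77 mg/L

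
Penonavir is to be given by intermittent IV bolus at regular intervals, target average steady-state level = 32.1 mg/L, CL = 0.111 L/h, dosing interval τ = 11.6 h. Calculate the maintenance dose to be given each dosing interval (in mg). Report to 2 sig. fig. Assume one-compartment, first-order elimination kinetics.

At steady state, Dose/τ = Css × CL.
Dose = Css × CL × τ = 32.1 × 0.1110 × 11.6 = 41.33 mg

41 mg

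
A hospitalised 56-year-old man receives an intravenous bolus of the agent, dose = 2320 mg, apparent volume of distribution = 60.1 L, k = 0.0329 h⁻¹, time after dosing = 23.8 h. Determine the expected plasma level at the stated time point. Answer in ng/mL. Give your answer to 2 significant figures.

18000 ng/mL

C₀ = Dose / Vd = 2320 / 60.1 = 38.60 mg/L
C = C₀ · e^(−k·t) = 38.60 × e^(−0.03290 × 23.8)
  = 38.60 × 0.4570 = 17.64 mg/L
Convert: 17.64 mg/L × 1000 = 17640 ng/mL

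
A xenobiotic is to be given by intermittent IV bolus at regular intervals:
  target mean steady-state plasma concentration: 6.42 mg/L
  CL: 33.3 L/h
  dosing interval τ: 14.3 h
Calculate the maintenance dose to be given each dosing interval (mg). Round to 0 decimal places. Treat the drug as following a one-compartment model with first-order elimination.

At steady state, Dose/τ = Css × CL.
Dose = Css × CL × τ = 6.42 × 33.30 × 14.3 = 3057 mg

3057 mg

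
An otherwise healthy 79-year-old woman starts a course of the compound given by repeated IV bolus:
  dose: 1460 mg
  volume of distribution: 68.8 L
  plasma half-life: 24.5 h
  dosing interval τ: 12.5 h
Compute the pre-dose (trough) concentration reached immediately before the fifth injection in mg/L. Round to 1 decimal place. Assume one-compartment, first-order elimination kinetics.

37.9 mg/L

C₀ per dose = Dose / Vd = 1460 / 68.8 = 21.22 mg/L
k = ln2 / t½ = 0.693147 / 24.5 = 0.02829 h⁻¹
Fraction remaining after one interval: r = e^(−kτ) = e^(−0.02829 × 12.5) = 0.7021
Before dose 5, 4 doses have been given (aged 1τ, 2τ, 3τ, 4τ).
C_trough = C₀ × (r + r² + … + r^4) = C₀ × r(1−r^4)/(1−r)
        = 21.22 × 0.7021 × (1 − 0.2430) / (1 − 0.7021) = 37.86 mg/L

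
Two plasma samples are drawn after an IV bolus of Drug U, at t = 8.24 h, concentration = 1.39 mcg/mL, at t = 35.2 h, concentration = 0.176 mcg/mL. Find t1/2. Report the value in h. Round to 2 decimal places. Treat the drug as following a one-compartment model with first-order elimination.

k = ln(C₁/C₂) / (t₂ − t₁) = ln(1.39/0.176) / (35.2 − 8.24)
  = 2.067 / 26.96 = 0.07667 h⁻¹
t½ = ln2 / k = 0.693147 / 0.07667 = 9.041 h

9.04 h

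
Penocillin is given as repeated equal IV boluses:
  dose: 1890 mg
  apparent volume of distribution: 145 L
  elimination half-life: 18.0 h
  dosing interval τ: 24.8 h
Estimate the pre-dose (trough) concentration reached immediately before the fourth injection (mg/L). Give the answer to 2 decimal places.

7.69 mg/L

C₀ per dose = Dose / Vd = 1890 / 145 = 13.03 mg/L
k = ln2 / t½ = 0.693147 / 18.0 = 0.03851 h⁻¹
Fraction remaining after one interval: r = e^(−kτ) = e^(−0.03851 × 24.8) = 0.3848
Before dose 4, 3 doses have been given (aged 1τ, 2τ, 3τ).
C_trough = C₀ × (r + r² + … + r^3) = C₀ × r(1−r^3)/(1−r)
        = 13.03 × 0.3848 × (1 − 0.05698) / (1 − 0.3848) = 7.686 mg/L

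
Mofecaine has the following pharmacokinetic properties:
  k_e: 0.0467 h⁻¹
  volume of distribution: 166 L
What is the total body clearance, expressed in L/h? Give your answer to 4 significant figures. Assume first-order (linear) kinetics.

CL = k × Vd = 0.0467 × 166 = 7.752 L/h

7.752 L/h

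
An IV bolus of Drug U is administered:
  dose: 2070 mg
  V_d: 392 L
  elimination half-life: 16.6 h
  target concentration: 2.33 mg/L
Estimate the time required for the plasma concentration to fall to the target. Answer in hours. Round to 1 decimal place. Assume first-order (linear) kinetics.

19.6 h

C₀ = Dose / Vd = 2070 / 392 = 5.281 mg/L
k = ln2 / t½ = 0.693147 / 16.6 = 0.04176 h⁻¹
t = ln(C₀ / C) / k = ln(5.281 / 2.33) / 0.04176
  = ln(2.267) / 0.04176 = 0.8185 / 0.04176 = 19.60 h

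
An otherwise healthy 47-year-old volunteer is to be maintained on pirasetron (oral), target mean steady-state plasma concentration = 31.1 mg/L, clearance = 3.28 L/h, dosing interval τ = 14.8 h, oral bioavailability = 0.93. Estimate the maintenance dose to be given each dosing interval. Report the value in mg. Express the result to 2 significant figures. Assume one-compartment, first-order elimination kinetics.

1600 mg

At steady state, F × (Dose/τ) = Css × CL.
Dose = Css × CL × τ / F = 31.1 × 3.280 × 14.8 / 0.93 = 1623 mg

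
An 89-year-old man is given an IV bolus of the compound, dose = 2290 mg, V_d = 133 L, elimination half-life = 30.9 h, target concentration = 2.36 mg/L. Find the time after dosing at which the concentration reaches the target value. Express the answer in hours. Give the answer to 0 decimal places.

89 h

C₀ = Dose / Vd = 2290 / 133 = 17.22 mg/L
k = ln2 / t½ = 0.693147 / 30.9 = 0.02243 h⁻¹
t = ln(C₀ / C) / k = ln(17.22 / 2.36) / 0.02243
  = ln(7.297) / 0.02243 = 1.987 / 0.02243 = 88.59 h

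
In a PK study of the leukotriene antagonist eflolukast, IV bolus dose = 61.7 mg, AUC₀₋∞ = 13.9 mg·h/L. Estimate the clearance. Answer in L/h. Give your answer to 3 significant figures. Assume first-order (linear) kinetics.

CL = Dose / AUC = 61.7 / 13.9 = 4.439 L/h

4.44 L/h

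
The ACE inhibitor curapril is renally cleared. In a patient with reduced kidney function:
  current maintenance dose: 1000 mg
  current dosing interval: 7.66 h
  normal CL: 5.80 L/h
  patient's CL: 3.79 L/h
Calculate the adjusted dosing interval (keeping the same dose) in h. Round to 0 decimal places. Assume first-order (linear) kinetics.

12 h

To keep the same average steady-state level, dosing rate must scale with clearance.
CL ratio = 3.79 / 5.80 = 0.6534
New interval (same dose) = 7.66 / 0.6534 = 11.72 h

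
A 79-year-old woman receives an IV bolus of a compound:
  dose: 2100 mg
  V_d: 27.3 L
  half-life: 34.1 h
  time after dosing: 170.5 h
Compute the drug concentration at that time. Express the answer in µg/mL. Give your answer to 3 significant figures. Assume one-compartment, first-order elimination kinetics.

C₀ = Dose / Vd = 2100 / 27.3 = 76.92 mg/L
k = ln2 / t½ = 0.693147 / 34.1 = 0.02033 h⁻¹
t / t½ = 170.5 / 34.1 = 5 half-lives
C = C₀ × (1/2)^5 = 76.92 × 0.03125 = 2.404 mg/L
(2.404 mg/L = 2.404 µg/mL)

2.40 µg/mL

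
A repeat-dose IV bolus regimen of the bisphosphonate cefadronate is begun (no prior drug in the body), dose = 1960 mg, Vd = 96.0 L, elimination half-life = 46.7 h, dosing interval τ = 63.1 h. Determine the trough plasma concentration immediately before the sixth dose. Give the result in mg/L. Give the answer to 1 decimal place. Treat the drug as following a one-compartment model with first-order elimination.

C₀ per dose = Dose / Vd = 1960 / 96.0 = 20.42 mg/L
k = ln2 / t½ = 0.693147 / 46.7 = 0.01484 h⁻¹
Fraction remaining after one interval: r = e^(−kτ) = e^(−0.01484 × 63.1) = 0.3920
Before dose 6, 5 doses have been given (aged 1τ, 2τ, 3τ, 4τ, 5τ).
C_trough = C₀ × (r + r² + … + r^5) = C₀ × r(1−r^5)/(1−r)
        = 20.42 × 0.3920 × (1 − 0.009256) / (1 − 0.3920) = 13.04 mg/L

13.0 mg/L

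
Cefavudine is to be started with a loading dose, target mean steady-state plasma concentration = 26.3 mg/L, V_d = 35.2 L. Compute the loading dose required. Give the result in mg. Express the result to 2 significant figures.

LD = Css × Vd = 26.3 × 35.2 = 925.8 mg

930 mg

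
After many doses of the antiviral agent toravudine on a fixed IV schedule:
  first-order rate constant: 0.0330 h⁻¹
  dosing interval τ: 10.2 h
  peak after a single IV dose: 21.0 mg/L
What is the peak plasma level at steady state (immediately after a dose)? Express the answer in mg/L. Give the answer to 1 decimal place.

e^(−kτ) = e^(−0.03300 × 10.2) = 0.7142
Accumulation ratio R = 1 / (1 − e^(−kτ)) = 1 / (1 − 0.7142) = 3.499
Steady-state peak = C₀ × R = 21.0 × 3.499 = 73.48 mg/L

73.5 mg/L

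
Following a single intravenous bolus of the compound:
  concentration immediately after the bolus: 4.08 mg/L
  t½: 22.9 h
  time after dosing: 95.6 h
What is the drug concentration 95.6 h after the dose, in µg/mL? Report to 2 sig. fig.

k = ln2 / t½ = 0.693147 / 22.9 = 0.03027 h⁻¹
C = C₀ · e^(−k·t) = 4.080 × e^(−0.03027 × 95.6)
  = 4.080 × 0.05536 = 0.2259 mg/L
(0.2259 mg/L = 0.2259 µg/mL)

0.23 µg/mL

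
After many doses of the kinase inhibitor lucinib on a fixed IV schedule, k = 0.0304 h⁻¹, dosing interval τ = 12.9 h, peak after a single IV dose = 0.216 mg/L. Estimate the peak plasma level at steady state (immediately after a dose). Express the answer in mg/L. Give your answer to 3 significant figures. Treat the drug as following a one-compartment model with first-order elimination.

e^(−kτ) = e^(−0.03040 × 12.9) = 0.6756
Accumulation ratio R = 1 / (1 − e^(−kτ)) = 1 / (1 − 0.6756) = 3.083
Steady-state peak = C₀ × R = 0.216 × 3.083 = 0.6659 mg/L

0.666 mg/L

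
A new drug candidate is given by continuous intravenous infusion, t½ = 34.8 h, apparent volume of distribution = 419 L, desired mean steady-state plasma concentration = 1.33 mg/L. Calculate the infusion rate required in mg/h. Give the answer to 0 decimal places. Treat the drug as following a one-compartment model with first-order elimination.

11 mg/h

k = ln2 / t½ = 0.693147 / 34.8 = 0.01992 h⁻¹
CL = k × Vd = 0.01992 × 419 = 8.346 L/h
At steady state, infusion rate R₀ = Css × CL = 1.33 × 8.346 = 11.10 mg/h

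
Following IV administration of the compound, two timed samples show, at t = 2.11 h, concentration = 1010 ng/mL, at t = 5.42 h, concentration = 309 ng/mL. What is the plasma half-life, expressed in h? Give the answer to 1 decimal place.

k = ln(C₁/C₂) / (t₂ − t₁) = ln(1010/309) / (5.42 − 2.11)
  = 1.184 / 3.310 = 0.3577 h⁻¹
t½ = ln2 / k = 0.693147 / 0.3577 = 1.938 h

1.9 h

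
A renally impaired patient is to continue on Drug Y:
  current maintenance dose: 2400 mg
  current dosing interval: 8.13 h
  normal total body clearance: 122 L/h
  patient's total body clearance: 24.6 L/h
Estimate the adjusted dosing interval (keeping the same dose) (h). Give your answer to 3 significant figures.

40.3 h

To keep the same average steady-state level, dosing rate must scale with clearance.
CL ratio = 24.6 / 122 = 0.2016
New interval (same dose) = 8.13 / 0.2016 = 40.33 h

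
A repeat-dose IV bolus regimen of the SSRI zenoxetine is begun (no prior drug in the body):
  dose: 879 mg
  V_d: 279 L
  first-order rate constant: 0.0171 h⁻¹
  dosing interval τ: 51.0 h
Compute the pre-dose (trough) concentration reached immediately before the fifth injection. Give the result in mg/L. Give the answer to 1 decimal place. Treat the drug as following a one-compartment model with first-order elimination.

C₀ per dose = Dose / Vd = 879 / 279 = 3.151 mg/L
Fraction remaining after one interval: r = e^(−kτ) = e^(−0.01710 × 51.0) = 0.4181
Before dose 5, 4 doses have been given (aged 1τ, 2τ, 3τ, 4τ).
C_trough = C₀ × (r + r² + … + r^4) = C₀ × r(1−r^4)/(1−r)
        = 3.151 × 0.4181 × (1 − 0.03056) / (1 − 0.4181) = 2.195 mg/L

2.2 mg/L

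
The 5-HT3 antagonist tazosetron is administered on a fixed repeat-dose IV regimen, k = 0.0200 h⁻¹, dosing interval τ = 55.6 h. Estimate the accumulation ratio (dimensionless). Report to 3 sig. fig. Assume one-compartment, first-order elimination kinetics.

1.49

e^(−kτ) = e^(−0.02000 × 55.6) = 0.3289
Accumulation ratio R = 1 / (1 − e^(−kτ)) = 1 / (1 − 0.3289) = 1.490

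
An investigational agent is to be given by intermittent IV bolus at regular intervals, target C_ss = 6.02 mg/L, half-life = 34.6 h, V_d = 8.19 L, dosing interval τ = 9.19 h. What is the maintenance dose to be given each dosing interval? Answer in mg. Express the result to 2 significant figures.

9.1 mg

k = ln2 / t½ = 0.693147 / 34.6 = 0.02003 h⁻¹
CL = k × Vd = 0.02003 × 8.19 = 0.1640 L/h
At steady state, Dose/τ = Css × CL.
Dose = Css × CL × τ = 6.02 × 0.1640 × 9.19 = 9.073 mg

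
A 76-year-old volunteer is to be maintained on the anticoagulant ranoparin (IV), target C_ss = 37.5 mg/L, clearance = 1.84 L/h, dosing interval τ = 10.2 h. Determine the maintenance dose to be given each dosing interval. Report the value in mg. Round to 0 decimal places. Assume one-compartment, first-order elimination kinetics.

At steady state, Dose/τ = Css × CL.
Dose = Css × CL × τ = 37.5 × 1.840 × 10.2 = 703.8 mg

704 mg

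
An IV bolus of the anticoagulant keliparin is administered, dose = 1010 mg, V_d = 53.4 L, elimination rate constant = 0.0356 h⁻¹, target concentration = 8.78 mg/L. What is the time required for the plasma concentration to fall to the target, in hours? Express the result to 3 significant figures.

21.6 h

C₀ = Dose / Vd = 1010 / 53.4 = 18.91 mg/L
t = ln(C₀ / C) / k = ln(18.91 / 8.78) / 0.03560
  = ln(2.154) / 0.03560 = 0.7673 / 0.03560 = 21.55 h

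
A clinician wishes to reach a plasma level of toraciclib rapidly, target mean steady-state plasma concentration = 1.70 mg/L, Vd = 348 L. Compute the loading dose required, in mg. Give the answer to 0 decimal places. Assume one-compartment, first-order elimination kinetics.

LD = Css × Vd = 1.70 × 348 = 591.6 mg

592 mg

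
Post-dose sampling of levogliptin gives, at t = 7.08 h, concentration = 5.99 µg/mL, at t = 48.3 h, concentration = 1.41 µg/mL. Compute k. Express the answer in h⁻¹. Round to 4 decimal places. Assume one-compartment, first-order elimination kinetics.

k = ln(C₁/C₂) / (t₂ − t₁) = ln(5.99/1.41) / (48.3 − 7.08)
  = 1.447 / 41.22 = 0.03510 h⁻¹

0.0351 h⁻¹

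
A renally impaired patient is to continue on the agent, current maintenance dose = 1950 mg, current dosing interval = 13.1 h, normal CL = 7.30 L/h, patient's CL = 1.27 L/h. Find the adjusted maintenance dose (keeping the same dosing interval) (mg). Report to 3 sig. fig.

To keep the same average steady-state level, dosing rate must scale with clearance.
CL ratio = 1.27 / 7.30 = 0.1740
New dose (same interval) = 1950 × 0.1740 = 339.3 mg

339 mg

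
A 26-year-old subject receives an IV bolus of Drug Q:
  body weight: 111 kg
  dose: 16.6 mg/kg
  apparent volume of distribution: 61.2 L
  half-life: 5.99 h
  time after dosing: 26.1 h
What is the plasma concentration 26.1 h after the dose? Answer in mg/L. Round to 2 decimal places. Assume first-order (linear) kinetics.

1.47 mg/L

Total dose = 16.6 × 111 = 1843 mg
C₀ = Dose / Vd = 1843 / 61.2 = 30.11 mg/L
k = ln2 / t½ = 0.693147 / 5.99 = 0.1157 h⁻¹
C = C₀ · e^(−k·t) = 30.11 × e^(−0.1157 × 26.1)
  = 30.11 × 0.04881 = 1.470 mg/L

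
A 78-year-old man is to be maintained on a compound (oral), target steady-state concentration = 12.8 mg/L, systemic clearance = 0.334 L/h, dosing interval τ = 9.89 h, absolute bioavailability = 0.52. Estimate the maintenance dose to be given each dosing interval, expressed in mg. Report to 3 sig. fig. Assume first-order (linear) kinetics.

81.3 mg

At steady state, F × (Dose/τ) = Css × CL.
Dose = Css × CL × τ / F = 12.8 × 0.3340 × 9.89 / 0.52 = 81.31 mg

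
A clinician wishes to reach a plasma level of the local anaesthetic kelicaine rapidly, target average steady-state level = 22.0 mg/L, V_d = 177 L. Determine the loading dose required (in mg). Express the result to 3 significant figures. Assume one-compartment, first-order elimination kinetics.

LD = Css × Vd = 22.0 × 177 = 3894 mg

3890 mg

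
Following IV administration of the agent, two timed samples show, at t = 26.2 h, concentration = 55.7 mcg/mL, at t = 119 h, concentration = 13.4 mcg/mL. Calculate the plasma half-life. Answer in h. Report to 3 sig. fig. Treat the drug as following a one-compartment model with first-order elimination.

45.1 h

k = ln(C₁/C₂) / (t₂ − t₁) = ln(55.7/13.4) / (119 − 26.2)
  = 1.425 / 92.80 = 0.01536 h⁻¹
t½ = ln2 / k = 0.693147 / 0.01536 = 45.13 h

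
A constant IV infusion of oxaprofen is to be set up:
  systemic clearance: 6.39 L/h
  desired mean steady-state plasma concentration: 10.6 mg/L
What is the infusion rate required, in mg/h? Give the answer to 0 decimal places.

At steady state, infusion rate R₀ = Css × CL = 10.6 × 6.390 = 67.73 mg/h

68 mg/h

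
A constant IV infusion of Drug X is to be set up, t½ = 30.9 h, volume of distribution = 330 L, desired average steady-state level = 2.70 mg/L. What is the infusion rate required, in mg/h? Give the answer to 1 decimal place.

20.0 mg/h

k = ln2 / t½ = 0.693147 / 30.9 = 0.02243 h⁻¹
CL = k × Vd = 0.02243 × 330 = 7.402 L/h
At steady state, infusion rate R₀ = Css × CL = 2.70 × 7.402 = 19.99 mg/h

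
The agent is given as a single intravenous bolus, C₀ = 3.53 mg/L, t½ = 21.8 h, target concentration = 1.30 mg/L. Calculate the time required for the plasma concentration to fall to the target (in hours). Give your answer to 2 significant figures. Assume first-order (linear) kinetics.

k = ln2 / t½ = 0.693147 / 21.8 = 0.03180 h⁻¹
t = ln(C₀ / C) / k = ln(3.530 / 1.30) / 0.03180
  = ln(2.715) / 0.03180 = 0.9988 / 0.03180 = 31.41 h

31 h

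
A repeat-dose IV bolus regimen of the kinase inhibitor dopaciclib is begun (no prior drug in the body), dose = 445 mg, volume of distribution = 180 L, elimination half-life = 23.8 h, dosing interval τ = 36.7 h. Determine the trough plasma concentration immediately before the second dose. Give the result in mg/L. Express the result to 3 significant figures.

C₀ per dose = Dose / Vd = 445 / 180 = 2.472 mg/L
k = ln2 / t½ = 0.693147 / 23.8 = 0.02912 h⁻¹
Fraction remaining after one interval: r = e^(−kτ) = e^(−0.02912 × 36.7) = 0.3435
Before dose 2, 1 dose has been given (aged 1τ).
C_trough = C₀ × r = 2.472 × 0.3435 = 0.8491 mg/L

0.849 mg/L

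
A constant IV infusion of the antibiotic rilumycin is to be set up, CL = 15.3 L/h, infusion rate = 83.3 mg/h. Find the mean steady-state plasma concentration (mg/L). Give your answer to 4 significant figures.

5.444 mg/L

At steady state Css = R₀ / CL = 83.3 / 15.30 = 5.444 mg/L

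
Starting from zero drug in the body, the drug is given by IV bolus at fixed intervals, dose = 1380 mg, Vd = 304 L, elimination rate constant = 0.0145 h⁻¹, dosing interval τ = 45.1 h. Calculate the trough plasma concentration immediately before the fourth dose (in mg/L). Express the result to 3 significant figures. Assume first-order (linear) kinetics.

C₀ per dose = Dose / Vd = 1380 / 304 = 4.539 mg/L
Fraction remaining after one interval: r = e^(−kτ) = e^(−0.01450 × 45.1) = 0.5200
Before dose 4, 3 doses have been given (aged 1τ, 2τ, 3τ).
C_trough = C₀ × (r + r² + … + r^3) = C₀ × r(1−r^3)/(1−r)
        = 4.539 × 0.5200 × (1 − 0.1406) / (1 − 0.5200) = 4.226 mg/L

4.23 mg/L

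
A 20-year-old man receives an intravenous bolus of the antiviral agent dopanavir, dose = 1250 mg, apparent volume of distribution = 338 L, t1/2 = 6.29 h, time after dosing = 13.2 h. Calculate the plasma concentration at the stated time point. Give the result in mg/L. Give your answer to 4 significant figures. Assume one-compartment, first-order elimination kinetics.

0.8635 mg/L

C₀ = Dose / Vd = 1250 / 338 = 3.698 mg/L
k = ln2 / t½ = 0.693147 / 6.29 = 0.1102 h⁻¹
C = C₀ · e^(−k·t) = 3.698 × e^(−0.1102 × 13.2)
  = 3.698 × 0.2335 = 0.8635 mg/L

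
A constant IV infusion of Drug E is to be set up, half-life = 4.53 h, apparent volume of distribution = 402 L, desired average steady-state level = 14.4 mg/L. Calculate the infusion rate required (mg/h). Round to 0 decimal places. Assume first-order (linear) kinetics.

886 mg/h

k = ln2 / t½ = 0.693147 / 4.53 = 0.1530 h⁻¹
CL = k × Vd = 0.1530 × 402 = 61.51 L/h
At steady state, infusion rate R₀ = Css × CL = 14.4 × 61.51 = 885.7 mg/h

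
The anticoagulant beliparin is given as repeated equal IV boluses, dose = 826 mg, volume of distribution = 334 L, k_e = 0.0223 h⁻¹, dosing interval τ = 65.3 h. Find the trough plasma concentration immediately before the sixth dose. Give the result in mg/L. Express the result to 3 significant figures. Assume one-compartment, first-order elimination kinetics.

0.751 mg/L

C₀ per dose = Dose / Vd = 826 / 334 = 2.473 mg/L
Fraction remaining after one interval: r = e^(−kτ) = e^(−0.02230 × 65.3) = 0.2331
Before dose 6, 5 doses have been given (aged 1τ, 2τ, 3τ, 4τ, 5τ).
C_trough = C₀ × (r + r² + … + r^5) = C₀ × r(1−r^5)/(1−r)
        = 2.473 × 0.2331 × (1 − 0.0006882) / (1 − 0.2331) = 0.7512 mg/L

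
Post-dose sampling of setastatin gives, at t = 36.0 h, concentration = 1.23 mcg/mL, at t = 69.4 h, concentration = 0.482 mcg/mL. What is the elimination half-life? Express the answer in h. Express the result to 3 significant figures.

24.7 h

k = ln(C₁/C₂) / (t₂ − t₁) = ln(1.23/0.482) / (69.4 − 36.0)
  = 0.9368 / 33.40 = 0.02805 h⁻¹
t½ = ln2 / k = 0.693147 / 0.02805 = 24.71 h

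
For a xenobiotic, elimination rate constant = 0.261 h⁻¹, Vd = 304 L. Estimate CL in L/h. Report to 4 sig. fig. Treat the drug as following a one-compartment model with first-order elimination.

CL = k × Vd = 0.261 × 304 = 79.34 L/h

79.34 L/h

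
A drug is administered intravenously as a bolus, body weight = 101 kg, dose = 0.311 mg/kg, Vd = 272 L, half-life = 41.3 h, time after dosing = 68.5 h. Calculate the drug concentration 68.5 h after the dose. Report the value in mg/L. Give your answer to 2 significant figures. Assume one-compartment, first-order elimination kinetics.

0.037 mg/L

Total dose = 0.311 × 101 = 31.41 mg
C₀ = Dose / Vd = 31.41 / 272 = 0.1155 mg/L
k = ln2 / t½ = 0.693147 / 41.3 = 0.01678 h⁻¹
C = C₀ · e^(−k·t) = 0.1155 × e^(−0.01678 × 68.5)
  = 0.1155 × 0.3168 = 0.03659 mg/L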